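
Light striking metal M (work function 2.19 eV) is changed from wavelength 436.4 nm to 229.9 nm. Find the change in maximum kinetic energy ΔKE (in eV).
2.5519 eV

Using Einstein's equation: KE_max = hc/λ - φ

For λ₁ = 436.4 nm:
KE₁ = hc/λ₁ - φ = 2.8411 - 2.19 = 0.6511 eV

For λ₂ = 229.9 nm:
KE₂ = hc/λ₂ - φ = 5.3930 - 2.19 = 3.2030 eV

Change in KE:
ΔKE = KE₂ - KE₁ = 3.2030 - 0.6511 = 2.5519 eV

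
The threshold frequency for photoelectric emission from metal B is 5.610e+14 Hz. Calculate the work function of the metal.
2.32 eV

At the threshold frequency, photon energy equals work function:
φ = hf₀

Calculating:
φ = (6.626×10⁻³⁴ J·s)(5.610e+14 Hz)
φ = 2.32 eV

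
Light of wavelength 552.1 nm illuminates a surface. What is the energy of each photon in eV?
2.2457 eV

Using E = hf = hc/λ:

E = hc/λ = (6.626×10⁻³⁴ J·s)(3×10⁸ m/s) / (552.1×10⁻⁹ m)
E = 2.2457 eV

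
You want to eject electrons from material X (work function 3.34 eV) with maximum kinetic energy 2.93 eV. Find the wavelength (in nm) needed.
197.74 nm

From Einstein's equation: KE_max = hc/λ - φ

Rearranging for λ:
hc/λ = KE_max + φ
λ = hc/(KE_max + φ)

Required photon energy:
E_photon = KE_max + φ = 2.93 + 3.34 = 6.27 eV

Required wavelength:
λ = hc/E_photon = (6.626×10⁻³⁴)(3×10⁸) / (6.27 × 1.602×10⁻¹⁹)
λ = 197.74 nm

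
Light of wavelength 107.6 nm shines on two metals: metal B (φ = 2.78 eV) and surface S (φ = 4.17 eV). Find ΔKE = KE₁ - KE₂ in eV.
1.3900 eV

Using KE_max = hc/λ - φ for each metal:

Photon energy: E = hc/λ = 11.5227 eV

For metal B (φ₁ = 2.78 eV):
KE₁ = E - φ₁ = 11.5227 - 2.78 = 8.7427 eV

For surface S (φ₂ = 4.17 eV):
KE₂ = E - φ₂ = 11.5227 - 4.17 = 7.3527 eV

Difference:
ΔKE = KE₁ - KE₂ = 8.7427 - 7.3527 = 1.3900 eV

Note: The difference equals the difference in work functions: 4.17 - 2.78 = 1.39 eV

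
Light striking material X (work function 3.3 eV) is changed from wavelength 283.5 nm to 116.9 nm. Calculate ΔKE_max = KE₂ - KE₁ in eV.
6.2327 eV

Using Einstein's equation: KE_max = hc/λ - φ

For λ₁ = 283.5 nm:
KE₁ = hc/λ₁ - φ = 4.3733 - 3.3 = 1.0733 eV

For λ₂ = 116.9 nm:
KE₂ = hc/λ₂ - φ = 10.6060 - 3.3 = 7.3060 eV

Change in KE:
ΔKE = KE₂ - KE₁ = 7.3060 - 1.0733 = 6.2327 eV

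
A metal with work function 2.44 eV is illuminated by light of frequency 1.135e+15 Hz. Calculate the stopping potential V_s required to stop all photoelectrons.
2.2540 V

The stopping potential V_s satisfies: eV_s = KE_max

First, find KE_max using Einstein's equation:
E_photon = hf = (6.626×10⁻³⁴ J·s)(1.135e+15 Hz) = 4.6940 eV
KE_max = E_photon - φ = 4.6940 - 2.44 = 2.2540 eV

Since eV_s = KE_max:
V_s = KE_max/e = 2.2540 V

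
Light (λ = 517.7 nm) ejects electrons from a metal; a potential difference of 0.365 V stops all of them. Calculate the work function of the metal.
2.03 eV

The stopping potential gives the maximum kinetic energy: KE_max = eV_s = 0.365 eV

From Einstein's photoelectric equation: KE_max = hc/λ - φ
Rearranging: φ = hc/λ - KE_max

Calculate photon energy:
E_photon = hc/λ = (6.626×10⁻³⁴ J·s)(3×10⁸ m/s) / (517.7×10⁻⁹ m) = 2.3949 eV

Therefore:
φ = 2.3949 - 0.365 = 2.03 eV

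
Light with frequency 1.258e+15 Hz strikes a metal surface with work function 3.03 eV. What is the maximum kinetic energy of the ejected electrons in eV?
2.1727 eV

Using Einstein's photoelectric equation: KE_max = hf - φ

First, calculate the photon energy:
E_photon = hf = (6.626×10⁻³⁴ J·s)(1.258e+15 Hz)
E_photon = 5.2027 eV

Then, the maximum kinetic energy:
KE_max = E_photon - φ = 5.2027 eV - 3.03 eV = 2.1727 eV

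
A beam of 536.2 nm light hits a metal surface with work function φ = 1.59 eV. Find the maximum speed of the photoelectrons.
5.0405e+05 m/s

First, find the maximum kinetic energy:
E_photon = hc/λ = 2.3123 eV
KE_max = E_photon - φ = 2.3123 - 1.59 = 0.7223 eV

Convert to Joules: KE_max = 0.7223 × 1.602×10⁻¹⁹ J = 1.1572e-19 J

Then use KE = ½mv² to find velocity:
v = √(2·KE/m) = √(2 × 1.1572e-19 J / 9.109e-31 kg)
v = 5.0405e+05 m/s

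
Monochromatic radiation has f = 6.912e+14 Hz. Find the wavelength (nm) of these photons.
433.73 nm

Using the wave equation: c = fλ

Solving for wavelength:
λ = c/f = (3×10⁸ m/s) / (6.912e+14 Hz)
λ = 433.73 nm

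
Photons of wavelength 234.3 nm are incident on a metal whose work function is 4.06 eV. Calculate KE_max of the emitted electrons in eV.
1.2317 eV

Using Einstein's photoelectric equation: KE_max = hf - φ = hc/λ - φ

First, calculate the photon energy:
E_photon = hc/λ = (6.626×10⁻³⁴ J·s)(3×10⁸ m/s) / (234.3×10⁻⁹ m)
E_photon = 5.2917 eV

Then, the maximum kinetic energy:
KE_max = E_photon - φ = 5.2917 eV - 4.06 eV = 1.2317 eV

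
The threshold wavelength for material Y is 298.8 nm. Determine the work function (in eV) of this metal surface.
4.15 eV

At the threshold wavelength, photon energy equals work function:
φ = hc/λ₀

Calculating:
φ = (6.626×10⁻³⁴ J·s)(3×10⁸ m/s) / (298.8×10⁻⁹ m)
φ = 4.15 eV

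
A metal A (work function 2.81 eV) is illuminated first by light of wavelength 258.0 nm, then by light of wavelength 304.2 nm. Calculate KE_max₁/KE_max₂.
1.5766

Using Einstein's equation: KE_max = hc/λ - φ

For λ₁ = 258.0 nm:
E₁ = hc/λ₁ = 4.8056 eV
KE₁ = E₁ - φ = 4.8056 - 2.81 = 1.9956 eV

For λ₂ = 304.2 nm:
E₂ = hc/λ₂ = 4.0757 eV
KE₂ = E₂ - φ = 4.0757 - 2.81 = 1.2657 eV

Ratio: KE₁/KE₂ = 1.9956/1.2657 = 1.5766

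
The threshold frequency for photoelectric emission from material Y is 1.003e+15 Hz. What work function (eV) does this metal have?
4.15 eV

At the threshold frequency, photon energy equals work function:
φ = hf₀

Calculating:
φ = (6.626×10⁻³⁴ J·s)(1.003e+15 Hz)
φ = 4.15 eV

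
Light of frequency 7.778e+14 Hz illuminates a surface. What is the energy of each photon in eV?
3.2167 eV

Using E = hf:

E = hf = (6.626×10⁻³⁴ J·s)(7.778e+14 Hz)
E = 3.2167 eV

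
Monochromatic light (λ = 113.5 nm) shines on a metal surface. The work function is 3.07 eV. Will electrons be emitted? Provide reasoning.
Yes

For photoemission, the photon energy must exceed the work function.

Photon energy: E = hc/λ = 10.9237 eV
Work function: φ = 3.07 eV

Since E_photon (10.9237 eV) > φ (3.07 eV), photoemission WILL occur.
The threshold wavelength is λ₀ = hc/φ = 403.9 nm.
Since 113.5 nm < 403.9 nm, the light has sufficient energy.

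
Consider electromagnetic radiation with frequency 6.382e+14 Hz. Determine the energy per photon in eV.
2.6394 eV

Using E = hf:

E = hf = (6.626×10⁻³⁴ J·s)(6.382e+14 Hz)
E = 2.6394 eV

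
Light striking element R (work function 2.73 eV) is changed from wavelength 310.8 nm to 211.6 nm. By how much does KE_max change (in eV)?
1.8702 eV

Using Einstein's equation: KE_max = hc/λ - φ

For λ₁ = 310.8 nm:
KE₁ = hc/λ₁ - φ = 3.9892 - 2.73 = 1.2592 eV

For λ₂ = 211.6 nm:
KE₂ = hc/λ₂ - φ = 5.8594 - 2.73 = 3.1294 eV

Change in KE:
ΔKE = KE₂ - KE₁ = 3.1294 - 1.2592 = 1.8702 eV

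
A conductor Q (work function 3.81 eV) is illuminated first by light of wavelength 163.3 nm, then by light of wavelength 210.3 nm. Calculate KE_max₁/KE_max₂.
1.8136

Using Einstein's equation: KE_max = hc/λ - φ

For λ₁ = 163.3 nm:
E₁ = hc/λ₁ = 7.5924 eV
KE₁ = E₁ - φ = 7.5924 - 3.81 = 3.7824 eV

For λ₂ = 210.3 nm:
E₂ = hc/λ₂ = 5.8956 eV
KE₂ = E₂ - φ = 5.8956 - 3.81 = 2.0856 eV

Ratio: KE₁/KE₂ = 3.7824/2.0856 = 1.8136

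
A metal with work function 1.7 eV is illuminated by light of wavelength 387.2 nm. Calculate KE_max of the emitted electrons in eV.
1.5021 eV

Using Einstein's photoelectric equation: KE_max = hf - φ = hc/λ - φ

First, calculate the photon energy:
E_photon = hc/λ = (6.626×10⁻³⁴ J·s)(3×10⁸ m/s) / (387.2×10⁻⁹ m)
E_photon = 3.2021 eV

Then, the maximum kinetic energy:
KE_max = E_photon - φ = 3.2021 eV - 1.7 eV = 1.5021 eV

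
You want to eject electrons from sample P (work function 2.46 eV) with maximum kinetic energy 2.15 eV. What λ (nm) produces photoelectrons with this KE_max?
268.95 nm

From Einstein's equation: KE_max = hc/λ - φ

Rearranging for λ:
hc/λ = KE_max + φ
λ = hc/(KE_max + φ)

Required photon energy:
E_photon = KE_max + φ = 2.15 + 2.46 = 4.61 eV

Required wavelength:
λ = hc/E_photon = (6.626×10⁻³⁴)(3×10⁸) / (4.61 × 1.602×10⁻¹⁹)
λ = 268.95 nm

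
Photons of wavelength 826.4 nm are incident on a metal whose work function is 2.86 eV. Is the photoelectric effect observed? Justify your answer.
No

For photoemission, the photon energy must exceed the work function.

Photon energy: E = hc/λ = 1.5003 eV
Work function: φ = 2.86 eV

Since E_photon (1.5003 eV) < φ (2.86 eV), photoemission will NOT occur.
The threshold wavelength is λ₀ = hc/φ = 433.5 nm.
Since 826.4 nm > 433.5 nm, the photons lack sufficient energy.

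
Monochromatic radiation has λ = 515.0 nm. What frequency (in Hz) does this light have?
5.8212e+14 Hz

Using the wave equation: c = fλ

Solving for frequency:
f = c/λ = (3×10⁸ m/s) / (515.0×10⁻⁹ m)
f = 5.8212e+14 Hz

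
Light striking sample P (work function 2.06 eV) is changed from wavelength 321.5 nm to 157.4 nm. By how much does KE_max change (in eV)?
4.0206 eV

Using Einstein's equation: KE_max = hc/λ - φ

For λ₁ = 321.5 nm:
KE₁ = hc/λ₁ - φ = 3.8564 - 2.06 = 1.7964 eV

For λ₂ = 157.4 nm:
KE₂ = hc/λ₂ - φ = 7.8770 - 2.06 = 5.8170 eV

Change in KE:
ΔKE = KE₂ - KE₁ = 5.8170 - 1.7964 = 4.0206 eV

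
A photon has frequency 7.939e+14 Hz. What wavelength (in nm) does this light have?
377.62 nm

Using the wave equation: c = fλ

Solving for wavelength:
λ = c/f = (3×10⁸ m/s) / (7.939e+14 Hz)
λ = 377.62 nm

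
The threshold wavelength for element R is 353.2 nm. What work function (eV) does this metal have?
3.51 eV

At the threshold wavelength, photon energy equals work function:
φ = hc/λ₀

Calculating:
φ = (6.626×10⁻³⁴ J·s)(3×10⁸ m/s) / (353.2×10⁻⁹ m)
φ = 3.51 eV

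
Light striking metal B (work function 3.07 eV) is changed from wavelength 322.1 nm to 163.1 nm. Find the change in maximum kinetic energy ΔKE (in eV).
3.7525 eV

Using Einstein's equation: KE_max = hc/λ - φ

For λ₁ = 322.1 nm:
KE₁ = hc/λ₁ - φ = 3.8492 - 3.07 = 0.7792 eV

For λ₂ = 163.1 nm:
KE₂ = hc/λ₂ - φ = 7.6017 - 3.07 = 4.5317 eV

Change in KE:
ΔKE = KE₂ - KE₁ = 4.5317 - 0.7792 = 3.7525 eV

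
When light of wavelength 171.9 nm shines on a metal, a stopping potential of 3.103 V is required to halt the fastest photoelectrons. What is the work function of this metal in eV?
4.11 eV

The stopping potential gives the maximum kinetic energy: KE_max = eV_s = 3.103 eV

From Einstein's photoelectric equation: KE_max = hc/λ - φ
Rearranging: φ = hc/λ - KE_max

Calculate photon energy:
E_photon = hc/λ = (6.626×10⁻³⁴ J·s)(3×10⁸ m/s) / (171.9×10⁻⁹ m) = 7.2126 eV

Therefore:
φ = 7.2126 - 3.103 = 4.11 eV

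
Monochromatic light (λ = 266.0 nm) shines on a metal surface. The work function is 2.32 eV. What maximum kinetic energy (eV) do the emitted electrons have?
2.3411 eV

Using Einstein's photoelectric equation: KE_max = hf - φ = hc/λ - φ

First, calculate the photon energy:
E_photon = hc/λ = (6.626×10⁻³⁴ J·s)(3×10⁸ m/s) / (266.0×10⁻⁹ m)
E_photon = 4.6611 eV

Then, the maximum kinetic energy:
KE_max = E_photon - φ = 4.6611 eV - 2.32 eV = 2.3411 eV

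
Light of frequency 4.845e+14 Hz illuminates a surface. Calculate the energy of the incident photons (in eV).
2.0037 eV

Using E = hf:

E = hf = (6.626×10⁻³⁴ J·s)(4.845e+14 Hz)
E = 2.0037 eV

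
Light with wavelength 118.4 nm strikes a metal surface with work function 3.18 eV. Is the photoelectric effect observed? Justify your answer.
Yes

For photoemission, the photon energy must exceed the work function.

Photon energy: E = hc/λ = 10.4716 eV
Work function: φ = 3.18 eV

Since E_photon (10.4716 eV) > φ (3.18 eV), photoemission WILL occur.
The threshold wavelength is λ₀ = hc/φ = 389.9 nm.
Since 118.4 nm < 389.9 nm, the light has sufficient energy.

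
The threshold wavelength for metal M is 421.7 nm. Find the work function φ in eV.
2.94 eV

At the threshold wavelength, photon energy equals work function:
φ = hc/λ₀

Calculating:
φ = (6.626×10⁻³⁴ J·s)(3×10⁸ m/s) / (421.7×10⁻⁹ m)
φ = 2.94 eV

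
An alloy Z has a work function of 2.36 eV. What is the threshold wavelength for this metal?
525.36 nm

The threshold wavelength is when the photon energy equals the work function:
hc/λ₀ = φ

Solving for λ₀:
λ₀ = hc/φ = (6.626×10⁻³⁴ J·s)(3×10⁸ m/s) / (2.36 eV × 1.602×10⁻¹⁹ J/eV)
λ₀ = 525.36 nm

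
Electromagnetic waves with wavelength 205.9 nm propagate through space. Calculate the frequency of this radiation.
1.4560e+15 Hz

Using the wave equation: c = fλ

Solving for frequency:
f = c/λ = (3×10⁸ m/s) / (205.9×10⁻⁹ m)
f = 1.4560e+15 Hz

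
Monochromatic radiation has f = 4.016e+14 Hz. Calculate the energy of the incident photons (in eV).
1.6609 eV

Using E = hf:

E = hf = (6.626×10⁻³⁴ J·s)(4.016e+14 Hz)
E = 1.6609 eV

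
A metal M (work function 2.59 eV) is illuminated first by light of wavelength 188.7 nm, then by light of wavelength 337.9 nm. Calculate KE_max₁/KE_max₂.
3.6881

Using Einstein's equation: KE_max = hc/λ - φ

For λ₁ = 188.7 nm:
E₁ = hc/λ₁ = 6.5704 eV
KE₁ = E₁ - φ = 6.5704 - 2.59 = 3.9804 eV

For λ₂ = 337.9 nm:
E₂ = hc/λ₂ = 3.6693 eV
KE₂ = E₂ - φ = 3.6693 - 2.59 = 1.0793 eV

Ratio: KE₁/KE₂ = 3.9804/1.0793 = 3.6881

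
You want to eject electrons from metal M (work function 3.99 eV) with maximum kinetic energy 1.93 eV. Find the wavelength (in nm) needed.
209.43 nm

From Einstein's equation: KE_max = hc/λ - φ

Rearranging for λ:
hc/λ = KE_max + φ
λ = hc/(KE_max + φ)

Required photon energy:
E_photon = KE_max + φ = 1.93 + 3.99 = 5.92 eV

Required wavelength:
λ = hc/E_photon = (6.626×10⁻³⁴)(3×10⁸) / (5.92 × 1.602×10⁻¹⁹)
λ = 209.43 nm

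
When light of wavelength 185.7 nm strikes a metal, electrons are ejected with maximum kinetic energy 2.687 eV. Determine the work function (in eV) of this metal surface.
3.99 eV

From Einstein's photoelectric equation: KE_max = hf - φ = hc/λ - φ

Rearranging for φ:
φ = hc/λ - KE_max

Calculate photon energy:
E_photon = hc/λ = 6.6766 eV

Therefore:
φ = 6.6766 - 2.687 = 3.99 eV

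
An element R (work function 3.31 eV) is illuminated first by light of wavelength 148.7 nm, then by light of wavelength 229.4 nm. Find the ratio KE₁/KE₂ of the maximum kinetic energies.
2.4003

Using Einstein's equation: KE_max = hc/λ - φ

For λ₁ = 148.7 nm:
E₁ = hc/λ₁ = 8.3379 eV
KE₁ = E₁ - φ = 8.3379 - 3.31 = 5.0279 eV

For λ₂ = 229.4 nm:
E₂ = hc/λ₂ = 5.4047 eV
KE₂ = E₂ - φ = 5.4047 - 3.31 = 2.0947 eV

Ratio: KE₁/KE₂ = 5.0279/2.0947 = 2.4003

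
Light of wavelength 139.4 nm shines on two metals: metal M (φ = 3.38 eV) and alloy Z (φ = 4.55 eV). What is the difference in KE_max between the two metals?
1.1700 eV

Using KE_max = hc/λ - φ for each metal:

Photon energy: E = hc/λ = 8.8941 eV

For metal M (φ₁ = 3.38 eV):
KE₁ = E - φ₁ = 8.8941 - 3.38 = 5.5141 eV

For alloy Z (φ₂ = 4.55 eV):
KE₂ = E - φ₂ = 8.8941 - 4.55 = 4.3441 eV

Difference:
ΔKE = KE₁ - KE₂ = 5.5141 - 4.3441 = 1.1700 eV

Note: The difference equals the difference in work functions: 4.55 - 3.38 = 1.17 eV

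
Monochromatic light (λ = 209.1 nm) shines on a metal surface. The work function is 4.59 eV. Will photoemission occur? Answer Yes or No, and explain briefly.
Yes

For photoemission, the photon energy must exceed the work function.

Photon energy: E = hc/λ = 5.9294 eV
Work function: φ = 4.59 eV

Since E_photon (5.9294 eV) > φ (4.59 eV), photoemission WILL occur.
The threshold wavelength is λ₀ = hc/φ = 270.1 nm.
Since 209.1 nm < 270.1 nm, the light has sufficient energy.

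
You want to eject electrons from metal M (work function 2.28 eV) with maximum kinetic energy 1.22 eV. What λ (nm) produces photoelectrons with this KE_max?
354.24 nm

From Einstein's equation: KE_max = hc/λ - φ

Rearranging for λ:
hc/λ = KE_max + φ
λ = hc/(KE_max + φ)

Required photon energy:
E_photon = KE_max + φ = 1.22 + 2.28 = 3.50 eV

Required wavelength:
λ = hc/E_photon = (6.626×10⁻³⁴)(3×10⁸) / (3.50 × 1.602×10⁻¹⁹)
λ = 354.24 nm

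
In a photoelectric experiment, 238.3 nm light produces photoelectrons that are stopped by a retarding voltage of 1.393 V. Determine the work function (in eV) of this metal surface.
3.81 eV

The stopping potential gives the maximum kinetic energy: KE_max = eV_s = 1.393 eV

From Einstein's photoelectric equation: KE_max = hc/λ - φ
Rearranging: φ = hc/λ - KE_max

Calculate photon energy:
E_photon = hc/λ = (6.626×10⁻³⁴ J·s)(3×10⁸ m/s) / (238.3×10⁻⁹ m) = 5.2029 eV

Therefore:
φ = 5.2029 - 1.393 = 3.81 eV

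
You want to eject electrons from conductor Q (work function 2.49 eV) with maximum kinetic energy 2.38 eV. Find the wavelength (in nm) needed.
254.59 nm

From Einstein's equation: KE_max = hc/λ - φ

Rearranging for λ:
hc/λ = KE_max + φ
λ = hc/(KE_max + φ)

Required photon energy:
E_photon = KE_max + φ = 2.38 + 2.49 = 4.87 eV

Required wavelength:
λ = hc/E_photon = (6.626×10⁻³⁴)(3×10⁸) / (4.87 × 1.602×10⁻¹⁹)
λ = 254.59 nm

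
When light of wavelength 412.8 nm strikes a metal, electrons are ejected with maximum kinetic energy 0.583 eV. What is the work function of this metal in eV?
2.42 eV

From Einstein's photoelectric equation: KE_max = hf - φ = hc/λ - φ

Rearranging for φ:
φ = hc/λ - KE_max

Calculate photon energy:
E_photon = hc/λ = 3.0035 eV

Therefore:
φ = 3.0035 - 0.583 = 2.42 eV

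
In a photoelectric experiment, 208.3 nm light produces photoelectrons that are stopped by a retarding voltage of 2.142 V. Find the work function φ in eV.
3.81 eV

The stopping potential gives the maximum kinetic energy: KE_max = eV_s = 2.142 eV

From Einstein's photoelectric equation: KE_max = hc/λ - φ
Rearranging: φ = hc/λ - KE_max

Calculate photon energy:
E_photon = hc/λ = (6.626×10⁻³⁴ J·s)(3×10⁸ m/s) / (208.3×10⁻⁹ m) = 5.9522 eV

Therefore:
φ = 5.9522 - 2.142 = 3.81 eV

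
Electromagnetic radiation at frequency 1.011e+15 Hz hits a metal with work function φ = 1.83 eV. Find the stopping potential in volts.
2.3512 V

The stopping potential V_s satisfies: eV_s = KE_max

First, find KE_max using Einstein's equation:
E_photon = hf = (6.626×10⁻³⁴ J·s)(1.011e+15 Hz) = 4.1812 eV
KE_max = E_photon - φ = 4.1812 - 1.83 = 2.3512 eV

Since eV_s = KE_max:
V_s = KE_max/e = 2.3512 V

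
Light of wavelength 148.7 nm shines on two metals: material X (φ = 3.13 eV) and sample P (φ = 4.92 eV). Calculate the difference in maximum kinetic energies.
1.7900 eV

Using KE_max = hc/λ - φ for each metal:

Photon energy: E = hc/λ = 8.3379 eV

For material X (φ₁ = 3.13 eV):
KE₁ = E - φ₁ = 8.3379 - 3.13 = 5.2079 eV

For sample P (φ₂ = 4.92 eV):
KE₂ = E - φ₂ = 8.3379 - 4.92 = 3.4179 eV

Difference:
ΔKE = KE₁ - KE₂ = 5.2079 - 3.4179 = 1.7900 eV

Note: The difference equals the difference in work functions: 4.92 - 3.13 = 1.79 eV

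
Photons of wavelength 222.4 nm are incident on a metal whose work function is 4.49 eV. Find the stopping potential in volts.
1.0848 V

The stopping potential V_s satisfies: eV_s = KE_max

First, find KE_max using Einstein's equation:
E_photon = hc/λ = 5.5748 eV
KE_max = E_photon - φ = 5.5748 - 4.49 = 1.0848 eV

Since eV_s = KE_max:
V_s = KE_max/e = 1.0848 V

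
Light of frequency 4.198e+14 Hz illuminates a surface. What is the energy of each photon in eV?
1.7362 eV

Using E = hf:

E = hf = (6.626×10⁻³⁴ J·s)(4.198e+14 Hz)
E = 1.7362 eV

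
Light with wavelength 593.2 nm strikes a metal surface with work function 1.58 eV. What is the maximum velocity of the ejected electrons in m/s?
4.2359e+05 m/s

First, find the maximum kinetic energy:
E_photon = hc/λ = 2.0901 eV
KE_max = E_photon - φ = 2.0901 - 1.58 = 0.5101 eV

Convert to Joules: KE_max = 0.5101 × 1.602×10⁻¹⁹ J = 8.1726e-20 J

Then use KE = ½mv² to find velocity:
v = √(2·KE/m) = √(2 × 8.1726e-20 J / 9.109e-31 kg)
v = 4.2359e+05 m/s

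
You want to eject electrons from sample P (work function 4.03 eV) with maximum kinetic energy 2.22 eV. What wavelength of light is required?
198.37 nm

From Einstein's equation: KE_max = hc/λ - φ

Rearranging for λ:
hc/λ = KE_max + φ
λ = hc/(KE_max + φ)

Required photon energy:
E_photon = KE_max + φ = 2.22 + 4.03 = 6.25 eV

Required wavelength:
λ = hc/E_photon = (6.626×10⁻³⁴)(3×10⁸) / (6.25 × 1.602×10⁻¹⁹)
λ = 198.37 nm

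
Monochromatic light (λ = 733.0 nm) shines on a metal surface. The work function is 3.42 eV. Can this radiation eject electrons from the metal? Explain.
No

For photoemission, the photon energy must exceed the work function.

Photon energy: E = hc/λ = 1.6915 eV
Work function: φ = 3.42 eV

Since E_photon (1.6915 eV) < φ (3.42 eV), photoemission will NOT occur.
The threshold wavelength is λ₀ = hc/φ = 362.5 nm.
Since 733.0 nm > 362.5 nm, the photons lack sufficient energy.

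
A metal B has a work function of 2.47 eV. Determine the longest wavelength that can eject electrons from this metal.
501.96 nm

The threshold wavelength is when the photon energy equals the work function:
hc/λ₀ = φ

Solving for λ₀:
λ₀ = hc/φ = (6.626×10⁻³⁴ J·s)(3×10⁸ m/s) / (2.47 eV × 1.602×10⁻¹⁹ J/eV)
λ₀ = 501.96 nm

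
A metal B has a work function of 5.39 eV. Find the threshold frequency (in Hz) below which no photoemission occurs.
1.3033e+15 Hz

The threshold frequency is when the photon energy equals the work function:
hf₀ = φ

Solving for f₀:
f₀ = φ/h = (5.39 eV × 1.602×10⁻¹⁹ J/eV) / (6.626×10⁻³⁴ J·s)
f₀ = 1.3033e+15 Hz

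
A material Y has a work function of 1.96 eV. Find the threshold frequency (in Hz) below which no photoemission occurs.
4.7393e+14 Hz

The threshold frequency is when the photon energy equals the work function:
hf₀ = φ

Solving for f₀:
f₀ = φ/h = (1.96 eV × 1.602×10⁻¹⁹ J/eV) / (6.626×10⁻³⁴ J·s)
f₀ = 4.7393e+14 Hz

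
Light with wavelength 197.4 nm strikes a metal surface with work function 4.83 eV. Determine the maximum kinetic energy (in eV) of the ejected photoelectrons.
1.4509 eV

Using Einstein's photoelectric equation: KE_max = hf - φ = hc/λ - φ

First, calculate the photon energy:
E_photon = hc/λ = (6.626×10⁻³⁴ J·s)(3×10⁸ m/s) / (197.4×10⁻⁹ m)
E_photon = 6.2809 eV

Then, the maximum kinetic energy:
KE_max = E_photon - φ = 6.2809 eV - 4.83 eV = 1.4509 eV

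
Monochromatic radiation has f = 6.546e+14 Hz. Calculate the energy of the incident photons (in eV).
2.7072 eV

Using E = hf:

E = hf = (6.626×10⁻³⁴ J·s)(6.546e+14 Hz)
E = 2.7072 eV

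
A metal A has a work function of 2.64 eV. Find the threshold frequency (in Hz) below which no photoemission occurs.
6.3835e+14 Hz

The threshold frequency is when the photon energy equals the work function:
hf₀ = φ

Solving for f₀:
f₀ = φ/h = (2.64 eV × 1.602×10⁻¹⁹ J/eV) / (6.626×10⁻³⁴ J·s)
f₀ = 6.3835e+14 Hz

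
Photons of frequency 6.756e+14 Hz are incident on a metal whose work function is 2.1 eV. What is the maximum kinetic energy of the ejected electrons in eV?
0.6941 eV

Using Einstein's photoelectric equation: KE_max = hf - φ

First, calculate the photon energy:
E_photon = hf = (6.626×10⁻³⁴ J·s)(6.756e+14 Hz)
E_photon = 2.7941 eV

Then, the maximum kinetic energy:
KE_max = E_photon - φ = 2.7941 eV - 2.1 eV = 0.6941 eV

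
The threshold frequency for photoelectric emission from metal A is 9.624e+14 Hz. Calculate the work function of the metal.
3.98 eV

At the threshold frequency, photon energy equals work function:
φ = hf₀

Calculating:
φ = (6.626×10⁻³⁴ J·s)(9.624e+14 Hz)
φ = 3.98 eV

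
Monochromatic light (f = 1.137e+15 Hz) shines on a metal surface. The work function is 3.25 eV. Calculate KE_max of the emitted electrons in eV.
1.4523 eV

Using Einstein's photoelectric equation: KE_max = hf - φ

First, calculate the photon energy:
E_photon = hf = (6.626×10⁻³⁴ J·s)(1.137e+15 Hz)
E_photon = 4.7023 eV

Then, the maximum kinetic energy:
KE_max = E_photon - φ = 4.7023 eV - 3.25 eV = 1.4523 eV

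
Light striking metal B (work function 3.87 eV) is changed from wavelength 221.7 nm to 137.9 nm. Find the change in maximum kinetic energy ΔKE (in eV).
3.3984 eV

Using Einstein's equation: KE_max = hc/λ - φ

For λ₁ = 221.7 nm:
KE₁ = hc/λ₁ - φ = 5.5924 - 3.87 = 1.7224 eV

For λ₂ = 137.9 nm:
KE₂ = hc/λ₂ - φ = 8.9909 - 3.87 = 5.1209 eV

Change in KE:
ΔKE = KE₂ - KE₁ = 5.1209 - 1.7224 = 3.3984 eV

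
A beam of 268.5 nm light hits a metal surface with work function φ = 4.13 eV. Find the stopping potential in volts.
0.4877 V

The stopping potential V_s satisfies: eV_s = KE_max

First, find KE_max using Einstein's equation:
E_photon = hc/λ = 4.6177 eV
KE_max = E_photon - φ = 4.6177 - 4.13 = 0.4877 eV

Since eV_s = KE_max:
V_s = KE_max/e = 0.4877 V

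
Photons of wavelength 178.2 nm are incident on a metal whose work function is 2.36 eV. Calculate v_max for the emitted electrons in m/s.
1.2717e+06 m/s

First, find the maximum kinetic energy:
E_photon = hc/λ = 6.9576 eV
KE_max = E_photon - φ = 6.9576 - 2.36 = 4.5976 eV

Convert to Joules: KE_max = 4.5976 × 1.602×10⁻¹⁹ J = 7.3661e-19 J

Then use KE = ½mv² to find velocity:
v = √(2·KE/m) = √(2 × 7.3661e-19 J / 9.109e-31 kg)
v = 1.2717e+06 m/s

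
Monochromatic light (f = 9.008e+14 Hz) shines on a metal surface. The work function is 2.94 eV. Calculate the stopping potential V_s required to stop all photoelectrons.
0.7854 V

The stopping potential V_s satisfies: eV_s = KE_max

First, find KE_max using Einstein's equation:
E_photon = hf = (6.626×10⁻³⁴ J·s)(9.008e+14 Hz) = 3.7254 eV
KE_max = E_photon - φ = 3.7254 - 2.94 = 0.7854 eV

Since eV_s = KE_max:
V_s = KE_max/e = 0.7854 V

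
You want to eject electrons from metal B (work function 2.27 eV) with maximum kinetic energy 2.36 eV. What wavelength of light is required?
267.78 nm

From Einstein's equation: KE_max = hc/λ - φ

Rearranging for λ:
hc/λ = KE_max + φ
λ = hc/(KE_max + φ)

Required photon energy:
E_photon = KE_max + φ = 2.36 + 2.27 = 4.63 eV

Required wavelength:
λ = hc/E_photon = (6.626×10⁻³⁴)(3×10⁸) / (4.63 × 1.602×10⁻¹⁹)
λ = 267.78 nm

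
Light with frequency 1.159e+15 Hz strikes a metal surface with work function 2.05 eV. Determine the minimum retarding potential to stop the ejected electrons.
2.7432 V

The stopping potential V_s satisfies: eV_s = KE_max

First, find KE_max using Einstein's equation:
E_photon = hf = (6.626×10⁻³⁴ J·s)(1.159e+15 Hz) = 4.7932 eV
KE_max = E_photon - φ = 4.7932 - 2.05 = 2.7432 eV

Since eV_s = KE_max:
V_s = KE_max/e = 2.7432 V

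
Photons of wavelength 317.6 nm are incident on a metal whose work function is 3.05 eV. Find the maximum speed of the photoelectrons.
5.4802e+05 m/s

First, find the maximum kinetic energy:
E_photon = hc/λ = 3.9038 eV
KE_max = E_photon - φ = 3.9038 - 3.05 = 0.8538 eV

Convert to Joules: KE_max = 0.8538 × 1.602×10⁻¹⁹ J = 1.3679e-19 J

Then use KE = ½mv² to find velocity:
v = √(2·KE/m) = √(2 × 1.3679e-19 J / 9.109e-31 kg)
v = 5.4802e+05 m/s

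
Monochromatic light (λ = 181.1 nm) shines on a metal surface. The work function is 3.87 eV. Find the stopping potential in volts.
2.9762 V

The stopping potential V_s satisfies: eV_s = KE_max

First, find KE_max using Einstein's equation:
E_photon = hc/λ = 6.8462 eV
KE_max = E_photon - φ = 6.8462 - 3.87 = 2.9762 eV

Since eV_s = KE_max:
V_s = KE_max/e = 2.9762 V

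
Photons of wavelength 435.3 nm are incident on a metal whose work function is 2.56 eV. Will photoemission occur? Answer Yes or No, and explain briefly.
Yes

For photoemission, the photon energy must exceed the work function.

Photon energy: E = hc/λ = 2.8482 eV
Work function: φ = 2.56 eV

Since E_photon (2.8482 eV) > φ (2.56 eV), photoemission WILL occur.
The threshold wavelength is λ₀ = hc/φ = 484.3 nm.
Since 435.3 nm < 484.3 nm, the light has sufficient energy.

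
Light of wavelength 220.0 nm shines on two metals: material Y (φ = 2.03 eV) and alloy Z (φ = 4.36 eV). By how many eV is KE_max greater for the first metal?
2.3300 eV

Using KE_max = hc/λ - φ for each metal:

Photon energy: E = hc/λ = 5.6356 eV

For material Y (φ₁ = 2.03 eV):
KE₁ = E - φ₁ = 5.6356 - 2.03 = 3.6056 eV

For alloy Z (φ₂ = 4.36 eV):
KE₂ = E - φ₂ = 5.6356 - 4.36 = 1.2756 eV

Difference:
ΔKE = KE₁ - KE₂ = 3.6056 - 1.2756 = 2.3300 eV

Note: The difference equals the difference in work functions: 4.36 - 2.03 = 2.33 eV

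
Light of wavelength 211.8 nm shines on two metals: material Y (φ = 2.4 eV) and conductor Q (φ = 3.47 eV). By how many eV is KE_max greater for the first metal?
1.0700 eV

Using KE_max = hc/λ - φ for each metal:

Photon energy: E = hc/λ = 5.8538 eV

For material Y (φ₁ = 2.4 eV):
KE₁ = E - φ₁ = 5.8538 - 2.4 = 3.4538 eV

For conductor Q (φ₂ = 3.47 eV):
KE₂ = E - φ₂ = 5.8538 - 3.47 = 2.3838 eV

Difference:
ΔKE = KE₁ - KE₂ = 3.4538 - 2.3838 = 1.0700 eV

Note: The difference equals the difference in work functions: 3.47 - 2.4 = 1.07 eV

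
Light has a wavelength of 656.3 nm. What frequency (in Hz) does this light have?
4.5679e+14 Hz

Using the wave equation: c = fλ

Solving for frequency:
f = c/λ = (3×10⁸ m/s) / (656.3×10⁻⁹ m)
f = 4.5679e+14 Hz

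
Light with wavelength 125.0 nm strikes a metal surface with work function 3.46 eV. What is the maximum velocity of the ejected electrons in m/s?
1.5073e+06 m/s

First, find the maximum kinetic energy:
E_photon = hc/λ = 9.9187 eV
KE_max = E_photon - φ = 9.9187 - 3.46 = 6.4587 eV

Convert to Joules: KE_max = 6.4587 × 1.602×10⁻¹⁹ J = 1.0348e-18 J

Then use KE = ½mv² to find velocity:
v = √(2·KE/m) = √(2 × 1.0348e-18 J / 9.109e-31 kg)
v = 1.5073e+06 m/s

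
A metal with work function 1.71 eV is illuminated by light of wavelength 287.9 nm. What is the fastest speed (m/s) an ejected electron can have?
9.5570e+05 m/s

First, find the maximum kinetic energy:
E_photon = hc/λ = 4.3065 eV
KE_max = E_photon - φ = 4.3065 - 1.71 = 2.5965 eV

Convert to Joules: KE_max = 2.5965 × 1.602×10⁻¹⁹ J = 4.1601e-19 J

Then use KE = ½mv² to find velocity:
v = √(2·KE/m) = √(2 × 4.1601e-19 J / 9.109e-31 kg)
v = 9.5570e+05 m/s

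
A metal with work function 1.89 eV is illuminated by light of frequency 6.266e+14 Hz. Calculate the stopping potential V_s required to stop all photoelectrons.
0.7014 V

The stopping potential V_s satisfies: eV_s = KE_max

First, find KE_max using Einstein's equation:
E_photon = hf = (6.626×10⁻³⁴ J·s)(6.266e+14 Hz) = 2.5914 eV
KE_max = E_photon - φ = 2.5914 - 1.89 = 0.7014 eV

Since eV_s = KE_max:
V_s = KE_max/e = 0.7014 V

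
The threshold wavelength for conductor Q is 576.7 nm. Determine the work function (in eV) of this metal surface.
2.15 eV

At the threshold wavelength, photon energy equals work function:
φ = hc/λ₀

Calculating:
φ = (6.626×10⁻³⁴ J·s)(3×10⁸ m/s) / (576.7×10⁻⁹ m)
φ = 2.15 eV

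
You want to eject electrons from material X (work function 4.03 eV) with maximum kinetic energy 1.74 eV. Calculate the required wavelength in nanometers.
214.88 nm

From Einstein's equation: KE_max = hc/λ - φ

Rearranging for λ:
hc/λ = KE_max + φ
λ = hc/(KE_max + φ)

Required photon energy:
E_photon = KE_max + φ = 1.74 + 4.03 = 5.77 eV

Required wavelength:
λ = hc/E_photon = (6.626×10⁻³⁴)(3×10⁸) / (5.77 × 1.602×10⁻¹⁹)
λ = 214.88 nm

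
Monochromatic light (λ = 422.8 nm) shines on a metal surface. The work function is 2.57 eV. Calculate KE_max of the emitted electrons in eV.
0.3625 eV

Using Einstein's photoelectric equation: KE_max = hf - φ = hc/λ - φ

First, calculate the photon energy:
E_photon = hc/λ = (6.626×10⁻³⁴ J·s)(3×10⁸ m/s) / (422.8×10⁻⁹ m)
E_photon = 2.9325 eV

Then, the maximum kinetic energy:
KE_max = E_photon - φ = 2.9325 eV - 2.57 eV = 0.3625 eV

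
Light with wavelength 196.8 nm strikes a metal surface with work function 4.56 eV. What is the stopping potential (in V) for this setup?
1.7400 V

The stopping potential V_s satisfies: eV_s = KE_max

First, find KE_max using Einstein's equation:
E_photon = hc/λ = 6.3000 eV
KE_max = E_photon - φ = 6.3000 - 4.56 = 1.7400 eV

Since eV_s = KE_max:
V_s = KE_max/e = 1.7400 V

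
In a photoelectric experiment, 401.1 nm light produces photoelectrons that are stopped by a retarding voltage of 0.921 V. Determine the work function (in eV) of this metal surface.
2.17 eV

The stopping potential gives the maximum kinetic energy: KE_max = eV_s = 0.921 eV

From Einstein's photoelectric equation: KE_max = hc/λ - φ
Rearranging: φ = hc/λ - KE_max

Calculate photon energy:
E_photon = hc/λ = (6.626×10⁻³⁴ J·s)(3×10⁸ m/s) / (401.1×10⁻⁹ m) = 3.0911 eV

Therefore:
φ = 3.0911 - 0.921 = 2.17 eV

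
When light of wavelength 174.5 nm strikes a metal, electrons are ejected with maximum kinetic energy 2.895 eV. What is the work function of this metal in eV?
4.21 eV

From Einstein's photoelectric equation: KE_max = hf - φ = hc/λ - φ

Rearranging for φ:
φ = hc/λ - KE_max

Calculate photon energy:
E_photon = hc/λ = 7.1051 eV

Therefore:
φ = 7.1051 - 2.895 = 4.21 eV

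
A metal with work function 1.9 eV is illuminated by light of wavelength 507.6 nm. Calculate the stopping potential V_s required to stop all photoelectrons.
0.5426 V

The stopping potential V_s satisfies: eV_s = KE_max

First, find KE_max using Einstein's equation:
E_photon = hc/λ = 2.4426 eV
KE_max = E_photon - φ = 2.4426 - 1.9 = 0.5426 eV

Since eV_s = KE_max:
V_s = KE_max/e = 0.5426 V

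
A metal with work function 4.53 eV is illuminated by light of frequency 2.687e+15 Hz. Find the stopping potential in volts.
6.5825 V

The stopping potential V_s satisfies: eV_s = KE_max

First, find KE_max using Einstein's equation:
E_photon = hf = (6.626×10⁻³⁴ J·s)(2.687e+15 Hz) = 11.1125 eV
KE_max = E_photon - φ = 11.1125 - 4.53 = 6.5825 eV

Since eV_s = KE_max:
V_s = KE_max/e = 6.5825 V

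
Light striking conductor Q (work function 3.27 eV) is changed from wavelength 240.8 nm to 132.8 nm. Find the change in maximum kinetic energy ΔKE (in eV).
4.1873 eV

Using Einstein's equation: KE_max = hc/λ - φ

For λ₁ = 240.8 nm:
KE₁ = hc/λ₁ - φ = 5.1488 - 3.27 = 1.8788 eV

For λ₂ = 132.8 nm:
KE₂ = hc/λ₂ - φ = 9.3362 - 3.27 = 6.0662 eV

Change in KE:
ΔKE = KE₂ - KE₁ = 6.0662 - 1.8788 = 4.1873 eV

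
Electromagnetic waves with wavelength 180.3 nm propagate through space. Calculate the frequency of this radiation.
1.6627e+15 Hz

Using the wave equation: c = fλ

Solving for frequency:
f = c/λ = (3×10⁸ m/s) / (180.3×10⁻⁹ m)
f = 1.6627e+15 Hz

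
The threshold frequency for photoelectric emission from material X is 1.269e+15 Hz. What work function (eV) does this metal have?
5.25 eV

At the threshold frequency, photon energy equals work function:
φ = hf₀

Calculating:
φ = (6.626×10⁻³⁴ J·s)(1.269e+15 Hz)
φ = 5.25 eV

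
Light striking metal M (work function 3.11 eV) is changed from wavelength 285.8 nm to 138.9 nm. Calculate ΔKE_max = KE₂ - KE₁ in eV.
4.5880 eV

Using Einstein's equation: KE_max = hc/λ - φ

For λ₁ = 285.8 nm:
KE₁ = hc/λ₁ - φ = 4.3381 - 3.11 = 1.2281 eV

For λ₂ = 138.9 nm:
KE₂ = hc/λ₂ - φ = 8.9261 - 3.11 = 5.8161 eV

Change in KE:
ΔKE = KE₂ - KE₁ = 5.8161 - 1.2281 = 4.5880 eV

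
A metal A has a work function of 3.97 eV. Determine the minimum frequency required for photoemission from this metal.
9.5994e+14 Hz

The threshold frequency is when the photon energy equals the work function:
hf₀ = φ

Solving for f₀:
f₀ = φ/h = (3.97 eV × 1.602×10⁻¹⁹ J/eV) / (6.626×10⁻³⁴ J·s)
f₀ = 9.5994e+14 Hz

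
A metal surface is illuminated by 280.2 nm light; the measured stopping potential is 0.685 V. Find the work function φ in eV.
3.74 eV

The stopping potential gives the maximum kinetic energy: KE_max = eV_s = 0.685 eV

From Einstein's photoelectric equation: KE_max = hc/λ - φ
Rearranging: φ = hc/λ - KE_max

Calculate photon energy:
E_photon = hc/λ = (6.626×10⁻³⁴ J·s)(3×10⁸ m/s) / (280.2×10⁻⁹ m) = 4.4248 eV

Therefore:
φ = 4.4248 - 0.685 = 3.74 eV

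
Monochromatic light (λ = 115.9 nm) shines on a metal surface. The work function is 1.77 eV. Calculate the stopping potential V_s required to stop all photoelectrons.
8.9275 V

The stopping potential V_s satisfies: eV_s = KE_max

First, find KE_max using Einstein's equation:
E_photon = hc/λ = 10.6975 eV
KE_max = E_photon - φ = 10.6975 - 1.77 = 8.9275 eV

Since eV_s = KE_max:
V_s = KE_max/e = 8.9275 V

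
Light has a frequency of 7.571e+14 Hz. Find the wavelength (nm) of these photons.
395.97 nm

Using the wave equation: c = fλ

Solving for wavelength:
λ = c/f = (3×10⁸ m/s) / (7.571e+14 Hz)
λ = 395.97 nm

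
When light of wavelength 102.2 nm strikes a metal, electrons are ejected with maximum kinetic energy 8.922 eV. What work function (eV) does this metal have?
3.21 eV

From Einstein's photoelectric equation: KE_max = hf - φ = hc/λ - φ

Rearranging for φ:
φ = hc/λ - KE_max

Calculate photon energy:
E_photon = hc/λ = 12.1315 eV

Therefore:
φ = 12.1315 - 8.922 = 3.21 eV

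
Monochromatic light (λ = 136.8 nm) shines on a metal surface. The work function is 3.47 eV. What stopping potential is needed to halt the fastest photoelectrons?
5.5932 V

The stopping potential V_s satisfies: eV_s = KE_max

First, find KE_max using Einstein's equation:
E_photon = hc/λ = 9.0632 eV
KE_max = E_photon - φ = 9.0632 - 3.47 = 5.5932 eV

Since eV_s = KE_max:
V_s = KE_max/e = 5.5932 V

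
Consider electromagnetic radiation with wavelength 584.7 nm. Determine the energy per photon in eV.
2.1205 eV

Using E = hf = hc/λ:

E = hc/λ = (6.626×10⁻³⁴ J·s)(3×10⁸ m/s) / (584.7×10⁻⁹ m)
E = 2.1205 eV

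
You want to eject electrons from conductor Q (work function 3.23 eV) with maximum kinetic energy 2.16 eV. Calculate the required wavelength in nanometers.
230.03 nm

From Einstein's equation: KE_max = hc/λ - φ

Rearranging for λ:
hc/λ = KE_max + φ
λ = hc/(KE_max + φ)

Required photon energy:
E_photon = KE_max + φ = 2.16 + 3.23 = 5.39 eV

Required wavelength:
λ = hc/E_photon = (6.626×10⁻³⁴)(3×10⁸) / (5.39 × 1.602×10⁻¹⁹)
λ = 230.03 nm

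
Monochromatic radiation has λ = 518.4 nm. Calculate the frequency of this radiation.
5.7830e+14 Hz

Using the wave equation: c = fλ

Solving for frequency:
f = c/λ = (3×10⁸ m/s) / (518.4×10⁻⁹ m)
f = 5.7830e+14 Hz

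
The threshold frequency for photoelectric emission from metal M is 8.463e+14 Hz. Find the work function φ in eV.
3.50 eV

At the threshold frequency, photon energy equals work function:
φ = hf₀

Calculating:
φ = (6.626×10⁻³⁴ J·s)(8.463e+14 Hz)
φ = 3.50 eV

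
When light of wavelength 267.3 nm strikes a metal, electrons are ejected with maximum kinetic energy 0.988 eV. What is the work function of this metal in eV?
3.65 eV

From Einstein's photoelectric equation: KE_max = hf - φ = hc/λ - φ

Rearranging for φ:
φ = hc/λ - KE_max

Calculate photon energy:
E_photon = hc/λ = 4.6384 eV

Therefore:
φ = 4.6384 - 0.988 = 3.65 eV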